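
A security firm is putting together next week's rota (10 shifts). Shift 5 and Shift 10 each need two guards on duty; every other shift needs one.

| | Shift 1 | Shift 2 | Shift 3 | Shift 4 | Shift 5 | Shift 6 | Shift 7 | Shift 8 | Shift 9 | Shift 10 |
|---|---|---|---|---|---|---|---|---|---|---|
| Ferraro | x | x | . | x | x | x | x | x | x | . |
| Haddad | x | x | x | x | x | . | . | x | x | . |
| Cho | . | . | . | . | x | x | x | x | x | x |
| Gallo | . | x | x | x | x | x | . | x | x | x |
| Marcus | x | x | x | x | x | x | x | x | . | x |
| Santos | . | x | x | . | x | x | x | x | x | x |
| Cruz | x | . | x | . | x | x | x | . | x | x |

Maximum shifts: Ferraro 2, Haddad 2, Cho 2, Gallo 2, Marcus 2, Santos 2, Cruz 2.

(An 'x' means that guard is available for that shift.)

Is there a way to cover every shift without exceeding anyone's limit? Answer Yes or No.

One valid schedule: Shift 1→Ferraro, Shift 2→Haddad, Shift 3→Haddad, Shift 4→Ferraro, Shift 5→Marcus+Santos, Shift 6→Cho, Shift 7→Cho, Shift 8→Gallo, Shift 9→Gallo, Shift 10→Marcus+Santos.
Loads: Ferraro 2/2, Haddad 2/2, Cho 2/2, Gallo 2/2, Marcus 2/2, Santos 2/2, Cruz 0/2 — all within limits.

Yes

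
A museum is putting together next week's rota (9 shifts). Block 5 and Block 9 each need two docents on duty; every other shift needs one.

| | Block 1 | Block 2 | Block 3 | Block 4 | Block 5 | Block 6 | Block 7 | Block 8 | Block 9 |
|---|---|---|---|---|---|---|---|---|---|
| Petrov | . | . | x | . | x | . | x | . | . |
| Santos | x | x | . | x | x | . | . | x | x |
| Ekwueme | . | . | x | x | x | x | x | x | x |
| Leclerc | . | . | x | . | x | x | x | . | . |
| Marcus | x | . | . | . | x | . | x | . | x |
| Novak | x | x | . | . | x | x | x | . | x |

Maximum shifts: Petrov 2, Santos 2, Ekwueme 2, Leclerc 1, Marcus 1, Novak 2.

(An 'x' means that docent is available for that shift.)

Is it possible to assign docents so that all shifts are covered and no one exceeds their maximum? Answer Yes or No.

Total capacity is 2+2+2+1+1+2 = 10 but 11 worker-slots are needed — infeasible.

No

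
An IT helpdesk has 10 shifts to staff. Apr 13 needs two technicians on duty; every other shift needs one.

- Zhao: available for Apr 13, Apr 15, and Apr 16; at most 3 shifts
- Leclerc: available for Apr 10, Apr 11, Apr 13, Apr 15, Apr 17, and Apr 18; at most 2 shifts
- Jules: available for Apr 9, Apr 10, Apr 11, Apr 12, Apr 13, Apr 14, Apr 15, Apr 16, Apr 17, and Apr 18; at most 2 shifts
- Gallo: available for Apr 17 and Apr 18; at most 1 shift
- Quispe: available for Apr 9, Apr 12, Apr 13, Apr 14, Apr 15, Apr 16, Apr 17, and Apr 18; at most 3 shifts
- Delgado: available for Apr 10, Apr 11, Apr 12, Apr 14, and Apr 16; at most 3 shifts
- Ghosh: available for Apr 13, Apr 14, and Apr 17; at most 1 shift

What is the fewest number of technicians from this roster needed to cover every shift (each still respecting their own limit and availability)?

4

11 slots to fill and no one can take more than 3, so at least ⌈11/3⌉ = 4 technicians are needed.
Zhao, Leclerc, Quispe, and Delgado alone can cover everything: Apr 9→Quispe, Apr 10→Leclerc, Apr 11→Delgado, Apr 12→Delgado, Apr 13→Zhao+Quispe, Apr 14→Delgado, Apr 15→Zhao, Apr 16→Zhao, Apr 17→Leclerc, Apr 18→Quispe.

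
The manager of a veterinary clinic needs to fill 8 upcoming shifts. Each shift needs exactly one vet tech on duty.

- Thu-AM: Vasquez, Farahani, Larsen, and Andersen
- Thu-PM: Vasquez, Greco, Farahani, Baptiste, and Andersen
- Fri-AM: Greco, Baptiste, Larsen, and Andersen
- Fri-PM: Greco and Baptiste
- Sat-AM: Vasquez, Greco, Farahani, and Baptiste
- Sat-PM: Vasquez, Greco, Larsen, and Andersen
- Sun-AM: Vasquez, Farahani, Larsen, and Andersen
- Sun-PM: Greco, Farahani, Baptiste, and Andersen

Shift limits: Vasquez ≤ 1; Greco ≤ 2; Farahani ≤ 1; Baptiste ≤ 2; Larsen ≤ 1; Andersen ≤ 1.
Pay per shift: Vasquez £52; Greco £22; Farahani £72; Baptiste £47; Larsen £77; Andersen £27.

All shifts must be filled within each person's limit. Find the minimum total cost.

Picking the cheapest available vet tech for each shift independently would cost £186, but that ignores the shift limits.
An optimal schedule: Thu-AM→Vasquez, Thu-PM→Baptiste, Fri-AM→Greco, Fri-PM→Greco, Sat-AM→Farahani, Sat-PM→Larsen, Sun-AM→Andersen, Sun-PM→Baptiste.
Total: 52 + 47 + 22 + 22 + 72 + 77 + 27 + 47 = £366.

£366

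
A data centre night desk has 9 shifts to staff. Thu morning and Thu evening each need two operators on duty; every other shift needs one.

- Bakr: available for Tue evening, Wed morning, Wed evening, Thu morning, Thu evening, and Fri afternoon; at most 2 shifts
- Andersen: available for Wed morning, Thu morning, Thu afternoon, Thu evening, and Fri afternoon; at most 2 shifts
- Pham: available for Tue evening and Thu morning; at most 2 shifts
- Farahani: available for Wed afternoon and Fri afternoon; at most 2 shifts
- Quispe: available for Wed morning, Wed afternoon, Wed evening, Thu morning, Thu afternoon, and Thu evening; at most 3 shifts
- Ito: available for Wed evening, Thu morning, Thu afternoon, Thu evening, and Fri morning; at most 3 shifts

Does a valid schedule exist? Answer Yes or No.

Yes

Fri morning can only be covered by Ito, so that assignment is forced.
One valid schedule: Tue evening→Bakr, Wed morning→Bakr, Wed afternoon→Farahani, Wed evening→Quispe, Thu morning→Pham+Quispe, Thu afternoon→Andersen, Thu evening→Quispe+Ito, Fri morning→Ito, Fri afternoon→Andersen.
Loads: Bakr 2/2, Andersen 2/2, Pham 1/2, Farahani 1/2, Quispe 3/3, Ito 2/3 — all within limits.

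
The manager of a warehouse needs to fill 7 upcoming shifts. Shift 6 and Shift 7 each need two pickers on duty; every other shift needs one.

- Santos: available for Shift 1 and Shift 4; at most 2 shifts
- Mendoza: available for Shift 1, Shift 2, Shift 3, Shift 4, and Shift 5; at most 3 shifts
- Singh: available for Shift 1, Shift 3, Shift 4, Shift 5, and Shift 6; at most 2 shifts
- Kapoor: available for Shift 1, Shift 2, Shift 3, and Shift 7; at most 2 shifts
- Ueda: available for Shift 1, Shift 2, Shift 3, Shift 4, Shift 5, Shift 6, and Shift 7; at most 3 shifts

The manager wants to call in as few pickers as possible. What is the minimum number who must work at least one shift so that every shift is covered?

9 slots to fill and no one can take more than 3, so at least ⌈9/3⌉ = 3 pickers are needed.
Any 3 pickers together have capacity at most 3+3+2 = 8 < 9 slots, so 3 can never suffice.
Santos, Singh, Kapoor, and Ueda alone can cover everything: Shift 1→Santos, Shift 2→Kapoor, Shift 3→Ueda, Shift 4→Santos, Shift 5→Singh, Shift 6→Singh+Ueda, Shift 7→Kapoor+Ueda.

4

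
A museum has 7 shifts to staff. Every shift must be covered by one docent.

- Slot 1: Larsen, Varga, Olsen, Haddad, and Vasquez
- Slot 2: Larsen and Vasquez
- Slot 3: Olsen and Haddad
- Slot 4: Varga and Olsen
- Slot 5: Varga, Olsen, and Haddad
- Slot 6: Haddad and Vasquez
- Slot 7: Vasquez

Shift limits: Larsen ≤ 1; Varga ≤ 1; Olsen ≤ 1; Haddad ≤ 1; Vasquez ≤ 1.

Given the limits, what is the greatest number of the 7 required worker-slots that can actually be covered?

5

Total capacity across all docents is 1+1+1+1+1 = 5, and 7 slots are needed, so at most 5 can be filled.
An assignment achieving 5: Slot 2→Larsen, Slot 3→Olsen, Slot 4→Varga, Slot 6→Haddad, Slot 7→Vasquez.
Loads: Larsen 1/1, Varga 1/1, Olsen 1/1, Haddad 1/1, Vasquez 1/1.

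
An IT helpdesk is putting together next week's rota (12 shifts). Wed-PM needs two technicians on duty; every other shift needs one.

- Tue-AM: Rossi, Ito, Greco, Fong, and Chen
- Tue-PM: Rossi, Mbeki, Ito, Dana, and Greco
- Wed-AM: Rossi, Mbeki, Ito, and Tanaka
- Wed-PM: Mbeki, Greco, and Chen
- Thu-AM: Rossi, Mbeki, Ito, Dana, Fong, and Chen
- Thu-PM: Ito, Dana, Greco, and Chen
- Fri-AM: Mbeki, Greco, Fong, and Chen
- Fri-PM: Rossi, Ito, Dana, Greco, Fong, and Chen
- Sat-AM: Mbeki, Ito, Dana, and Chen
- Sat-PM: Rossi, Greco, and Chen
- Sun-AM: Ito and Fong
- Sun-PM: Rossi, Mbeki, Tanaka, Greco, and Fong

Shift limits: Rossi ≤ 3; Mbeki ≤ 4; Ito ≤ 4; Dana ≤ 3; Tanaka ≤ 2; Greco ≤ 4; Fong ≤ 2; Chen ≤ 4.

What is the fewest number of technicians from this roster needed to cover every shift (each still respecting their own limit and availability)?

13 slots to fill and no one can take more than 4, so at least ⌈13/4⌉ = 4 technicians are needed.
Rossi, Mbeki, Ito, and Greco alone can cover everything: Tue-AM→Rossi, Tue-PM→Ito, Wed-AM→Rossi, Wed-PM→Mbeki+Greco, Thu-AM→Mbeki, Thu-PM→Ito, Fri-AM→Mbeki, Fri-PM→Ito, Sat-AM→Mbeki, Sat-PM→Rossi, Sun-AM→Ito, Sun-PM→Greco.

4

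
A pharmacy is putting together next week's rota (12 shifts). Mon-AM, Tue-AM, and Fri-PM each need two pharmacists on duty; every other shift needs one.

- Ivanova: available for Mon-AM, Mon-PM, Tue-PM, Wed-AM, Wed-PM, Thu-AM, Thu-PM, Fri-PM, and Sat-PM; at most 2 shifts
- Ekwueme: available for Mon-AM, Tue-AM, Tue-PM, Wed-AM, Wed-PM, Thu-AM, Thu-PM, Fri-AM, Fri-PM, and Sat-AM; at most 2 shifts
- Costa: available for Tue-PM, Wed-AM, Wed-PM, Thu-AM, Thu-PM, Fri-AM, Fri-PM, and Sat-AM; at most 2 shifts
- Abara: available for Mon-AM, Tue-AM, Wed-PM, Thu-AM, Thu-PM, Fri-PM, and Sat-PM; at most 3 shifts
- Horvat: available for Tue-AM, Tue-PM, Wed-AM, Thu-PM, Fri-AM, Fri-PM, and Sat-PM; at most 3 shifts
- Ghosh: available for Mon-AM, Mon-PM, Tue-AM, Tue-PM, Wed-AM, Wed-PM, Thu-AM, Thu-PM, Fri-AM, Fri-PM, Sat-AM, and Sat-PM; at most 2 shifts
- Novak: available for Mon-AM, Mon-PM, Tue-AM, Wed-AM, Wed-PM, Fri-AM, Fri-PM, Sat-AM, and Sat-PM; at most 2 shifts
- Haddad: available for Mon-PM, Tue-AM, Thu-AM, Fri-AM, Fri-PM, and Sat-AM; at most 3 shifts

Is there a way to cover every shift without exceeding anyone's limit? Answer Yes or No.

One valid schedule: Mon-AM→Abara+Ghosh, Mon-PM→Ivanova, Tue-AM→Horvat+Ghosh, Tue-PM→Ivanova, Wed-AM→Ekwueme, Wed-PM→Costa, Thu-AM→Costa, Thu-PM→Abara, Fri-AM→Horvat, Fri-PM→Horvat+Novak, Sat-AM→Ekwueme, Sat-PM→Abara.
Loads: Ivanova 2/2, Ekwueme 2/2, Costa 2/2, Abara 3/3, Horvat 3/3, Ghosh 2/2, Novak 1/2, Haddad 0/3 — all within limits.

Yes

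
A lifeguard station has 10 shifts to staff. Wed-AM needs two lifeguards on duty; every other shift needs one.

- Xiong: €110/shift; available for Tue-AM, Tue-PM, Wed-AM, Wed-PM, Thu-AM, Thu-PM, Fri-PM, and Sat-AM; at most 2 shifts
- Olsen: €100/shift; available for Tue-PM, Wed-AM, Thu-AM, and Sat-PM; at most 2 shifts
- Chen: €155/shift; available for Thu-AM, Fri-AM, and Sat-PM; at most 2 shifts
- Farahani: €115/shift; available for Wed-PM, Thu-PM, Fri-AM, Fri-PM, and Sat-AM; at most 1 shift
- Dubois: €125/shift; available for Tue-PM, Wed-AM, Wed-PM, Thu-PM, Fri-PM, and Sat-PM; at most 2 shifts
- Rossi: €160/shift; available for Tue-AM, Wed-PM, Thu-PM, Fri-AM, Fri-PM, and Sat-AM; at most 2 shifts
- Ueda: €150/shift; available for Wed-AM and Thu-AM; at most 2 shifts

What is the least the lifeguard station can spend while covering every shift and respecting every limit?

Picking the cheapest available lifeguard for each shift independently would cost €1175, but that ignores the shift limits.
An optimal schedule: Tue-AM→Xiong, Tue-PM→Olsen, Wed-AM→Olsen+Ueda, Wed-PM→Farahani, Thu-AM→Ueda, Thu-PM→Dubois, Fri-AM→Chen, Fri-PM→Dubois, Sat-AM→Xiong, Sat-PM→Chen.
Total: 110 + 100 + 100 + 150 + 115 + 150 + 125 + 155 + 125 + 110 + 155 = €1395.

€1395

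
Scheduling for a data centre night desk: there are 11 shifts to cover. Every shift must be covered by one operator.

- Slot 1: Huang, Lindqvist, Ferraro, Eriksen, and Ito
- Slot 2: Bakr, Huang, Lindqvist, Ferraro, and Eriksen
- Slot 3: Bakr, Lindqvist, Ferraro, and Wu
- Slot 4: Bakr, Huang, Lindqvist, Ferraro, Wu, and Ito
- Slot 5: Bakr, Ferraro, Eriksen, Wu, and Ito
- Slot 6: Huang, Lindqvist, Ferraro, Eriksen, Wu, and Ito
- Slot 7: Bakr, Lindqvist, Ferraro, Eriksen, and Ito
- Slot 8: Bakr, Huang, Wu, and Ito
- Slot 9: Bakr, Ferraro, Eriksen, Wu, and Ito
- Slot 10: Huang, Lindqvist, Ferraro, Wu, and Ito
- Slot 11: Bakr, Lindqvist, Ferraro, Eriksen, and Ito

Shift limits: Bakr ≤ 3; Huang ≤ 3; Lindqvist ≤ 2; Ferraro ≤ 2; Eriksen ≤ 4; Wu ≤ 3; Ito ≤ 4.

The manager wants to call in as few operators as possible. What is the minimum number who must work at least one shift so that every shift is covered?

3

11 slots to fill and no one can take more than 4, so at least ⌈11/4⌉ = 3 operators are needed.
Bakr, Eriksen, and Ito alone can cover everything: Slot 1→Eriksen, Slot 2→Bakr, Slot 3→Bakr, Slot 4→Bakr, Slot 5→Eriksen, Slot 6→Eriksen, Slot 7→Eriksen, Slot 8→Ito, Slot 9→Ito, Slot 10→Ito, Slot 11→Ito.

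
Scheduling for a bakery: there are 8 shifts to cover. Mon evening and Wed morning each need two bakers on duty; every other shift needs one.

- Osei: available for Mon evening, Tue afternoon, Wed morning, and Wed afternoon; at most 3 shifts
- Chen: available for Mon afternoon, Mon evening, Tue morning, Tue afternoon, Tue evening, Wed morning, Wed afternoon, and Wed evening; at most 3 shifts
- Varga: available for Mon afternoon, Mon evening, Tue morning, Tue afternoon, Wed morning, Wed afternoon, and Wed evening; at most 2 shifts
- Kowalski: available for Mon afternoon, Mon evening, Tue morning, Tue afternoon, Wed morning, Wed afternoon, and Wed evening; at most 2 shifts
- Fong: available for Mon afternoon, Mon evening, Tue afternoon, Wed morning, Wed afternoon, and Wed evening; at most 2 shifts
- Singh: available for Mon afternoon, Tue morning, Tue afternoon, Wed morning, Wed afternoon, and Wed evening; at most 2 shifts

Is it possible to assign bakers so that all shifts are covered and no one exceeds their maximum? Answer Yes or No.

Tue evening can only be covered by Chen, so that assignment is forced.
One valid schedule: Mon afternoon→Chen, Mon evening→Osei+Varga, Tue morning→Chen, Tue afternoon→Osei, Tue evening→Chen, Wed morning→Kowalski+Fong, Wed afternoon→Osei, Wed evening→Varga.
Loads: Osei 3/3, Chen 3/3, Varga 2/2, Kowalski 1/2, Fong 1/2, Singh 0/2 — all within limits.

Yes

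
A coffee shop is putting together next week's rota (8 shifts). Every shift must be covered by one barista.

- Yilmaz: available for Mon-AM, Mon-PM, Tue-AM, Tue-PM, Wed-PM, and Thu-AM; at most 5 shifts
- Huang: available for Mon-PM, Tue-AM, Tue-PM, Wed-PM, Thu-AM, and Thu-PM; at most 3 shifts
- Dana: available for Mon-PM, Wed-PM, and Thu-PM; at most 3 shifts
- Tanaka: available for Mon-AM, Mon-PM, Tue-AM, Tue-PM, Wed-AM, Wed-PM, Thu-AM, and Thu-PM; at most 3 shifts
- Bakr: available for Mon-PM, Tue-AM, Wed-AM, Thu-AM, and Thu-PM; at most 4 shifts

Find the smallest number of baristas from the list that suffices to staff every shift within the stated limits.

8 slots to fill and no one can take more than 5, so at least ⌈8/5⌉ = 2 baristas are needed.
Yilmaz and Tanaka alone can cover everything: Mon-AM→Yilmaz, Mon-PM→Yilmaz, Tue-AM→Yilmaz, Tue-PM→Yilmaz, Wed-AM→Tanaka, Wed-PM→Yilmaz, Thu-AM→Tanaka, Thu-PM→Tanaka.

2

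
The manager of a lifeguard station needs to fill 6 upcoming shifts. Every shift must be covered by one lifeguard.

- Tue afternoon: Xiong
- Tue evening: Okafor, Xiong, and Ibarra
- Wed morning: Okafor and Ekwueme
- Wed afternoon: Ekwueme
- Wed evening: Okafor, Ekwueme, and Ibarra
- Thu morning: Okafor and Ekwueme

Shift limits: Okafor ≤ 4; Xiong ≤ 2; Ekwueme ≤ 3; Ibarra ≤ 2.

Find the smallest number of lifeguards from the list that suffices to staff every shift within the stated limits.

6 slots to fill and no one can take more than 4, so at least ⌈6/4⌉ = 2 lifeguards are needed.
No set of 2 lifeguards can cover every shift (each such set leaves at least one shift with no one available or exceeds a cap).
Okafor, Xiong, and Ekwueme alone can cover everything: Tue afternoon→Xiong, Tue evening→Okafor, Wed morning→Okafor, Wed afternoon→Ekwueme, Wed evening→Okafor, Thu morning→Okafor.

3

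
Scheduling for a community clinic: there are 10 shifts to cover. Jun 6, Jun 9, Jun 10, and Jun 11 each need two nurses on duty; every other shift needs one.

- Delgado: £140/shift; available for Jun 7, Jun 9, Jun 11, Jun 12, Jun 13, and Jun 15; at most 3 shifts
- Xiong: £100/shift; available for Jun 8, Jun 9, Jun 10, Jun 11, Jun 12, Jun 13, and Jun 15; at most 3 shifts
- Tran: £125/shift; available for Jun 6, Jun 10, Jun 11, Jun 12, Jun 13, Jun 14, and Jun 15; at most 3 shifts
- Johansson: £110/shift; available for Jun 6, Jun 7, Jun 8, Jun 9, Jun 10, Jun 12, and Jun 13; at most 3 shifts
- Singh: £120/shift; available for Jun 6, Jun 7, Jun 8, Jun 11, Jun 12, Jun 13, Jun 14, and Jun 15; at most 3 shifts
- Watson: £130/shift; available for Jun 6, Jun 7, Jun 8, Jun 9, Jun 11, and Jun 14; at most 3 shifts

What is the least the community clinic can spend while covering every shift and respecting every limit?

Picking the cheapest available nurse for each shift independently would cost £1500, but that ignores the shift limits.
An optimal schedule: Jun 6→Singh+Tran, Jun 7→Johansson, Jun 8→Xiong, Jun 9→Johansson+Watson, Jun 10→Xiong+Johansson, Jun 11→Tran+Watson, Jun 12→Singh, Jun 13→Tran, Jun 14→Singh, Jun 15→Xiong.
Total: 120 + 125 + 110 + 100 + 110 + 130 + 100 + 110 + 125 + 130 + 120 + 125 + 120 + 100 = £1625.

£1625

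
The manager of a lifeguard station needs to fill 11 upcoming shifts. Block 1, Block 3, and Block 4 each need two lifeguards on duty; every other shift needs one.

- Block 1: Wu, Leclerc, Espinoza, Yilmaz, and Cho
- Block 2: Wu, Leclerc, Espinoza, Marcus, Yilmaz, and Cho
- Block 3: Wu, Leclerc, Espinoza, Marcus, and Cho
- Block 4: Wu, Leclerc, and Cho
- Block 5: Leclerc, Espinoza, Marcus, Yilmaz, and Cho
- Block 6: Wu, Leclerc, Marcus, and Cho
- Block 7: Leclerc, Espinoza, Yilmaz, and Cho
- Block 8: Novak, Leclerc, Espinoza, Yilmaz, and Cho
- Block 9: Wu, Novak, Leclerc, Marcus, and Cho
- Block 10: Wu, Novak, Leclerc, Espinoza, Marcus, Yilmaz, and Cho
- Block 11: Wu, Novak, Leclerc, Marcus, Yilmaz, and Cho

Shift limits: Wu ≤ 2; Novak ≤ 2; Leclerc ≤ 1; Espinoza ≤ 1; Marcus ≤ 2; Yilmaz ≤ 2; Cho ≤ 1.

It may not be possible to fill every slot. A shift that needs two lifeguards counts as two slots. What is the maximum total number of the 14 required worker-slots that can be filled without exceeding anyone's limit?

11

Total capacity across all lifeguards is 2+2+1+1+2+2+1 = 11, and 14 slots are needed, so at most 11 can be filled.
An assignment achieving 11: Block 1→Yilmaz+Cho, Block 2→Yilmaz, Block 3→Marcus, Block 4→Wu+Leclerc, Block 5→Marcus, Block 6→Wu, Block 7→Espinoza, Block 8→Novak, Block 9→Novak.
Loads: Wu 2/2, Novak 2/2, Leclerc 1/1, Espinoza 1/1, Marcus 2/2, Yilmaz 2/2, Cho 1/1.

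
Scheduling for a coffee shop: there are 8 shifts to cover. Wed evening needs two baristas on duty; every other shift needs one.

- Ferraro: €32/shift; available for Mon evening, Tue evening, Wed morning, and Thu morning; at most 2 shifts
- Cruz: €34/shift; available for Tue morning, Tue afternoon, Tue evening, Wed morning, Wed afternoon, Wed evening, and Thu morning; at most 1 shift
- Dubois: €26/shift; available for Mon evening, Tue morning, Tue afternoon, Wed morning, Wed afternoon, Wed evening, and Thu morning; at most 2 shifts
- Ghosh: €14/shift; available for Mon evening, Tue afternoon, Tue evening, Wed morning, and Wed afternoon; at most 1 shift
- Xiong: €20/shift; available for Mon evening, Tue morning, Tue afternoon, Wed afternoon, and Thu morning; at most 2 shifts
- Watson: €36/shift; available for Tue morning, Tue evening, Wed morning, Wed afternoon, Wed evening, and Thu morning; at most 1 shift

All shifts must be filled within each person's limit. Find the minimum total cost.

Picking the cheapest available barista for each shift independently would cost €170, but that ignores the shift limits.
An optimal schedule: Mon evening→Ferraro, Tue morning→Dubois, Tue afternoon→Ghosh, Tue evening→Ferraro, Wed morning→Watson, Wed afternoon→Xiong, Wed evening→Cruz+Dubois, Thu morning→Xiong.
Total: 32 + 26 + 14 + 32 + 36 + 20 + 34 + 26 + 20 = €240.

€240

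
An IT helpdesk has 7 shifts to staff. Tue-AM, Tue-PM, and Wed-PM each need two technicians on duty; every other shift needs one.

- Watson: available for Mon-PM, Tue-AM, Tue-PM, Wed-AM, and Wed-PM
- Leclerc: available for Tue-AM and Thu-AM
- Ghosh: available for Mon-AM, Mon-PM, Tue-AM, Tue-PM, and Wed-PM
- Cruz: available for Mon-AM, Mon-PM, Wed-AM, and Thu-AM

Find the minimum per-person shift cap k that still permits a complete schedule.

3

With 4 technicians and 10 worker-slots to fill, someone must work at least ⌈10/4⌉ = 3 shifts, so k ≥ 3.
k = 3 works: Mon-AM→Ghosh, Mon-PM→Cruz, Tue-AM→Watson+Leclerc, Tue-PM→Watson+Ghosh, Wed-AM→Cruz, Wed-PM→Watson+Ghosh, Thu-AM→Leclerc.
Loads: Watson 3, Leclerc 2, Ghosh 3, Cruz 2 — all ≤ 3.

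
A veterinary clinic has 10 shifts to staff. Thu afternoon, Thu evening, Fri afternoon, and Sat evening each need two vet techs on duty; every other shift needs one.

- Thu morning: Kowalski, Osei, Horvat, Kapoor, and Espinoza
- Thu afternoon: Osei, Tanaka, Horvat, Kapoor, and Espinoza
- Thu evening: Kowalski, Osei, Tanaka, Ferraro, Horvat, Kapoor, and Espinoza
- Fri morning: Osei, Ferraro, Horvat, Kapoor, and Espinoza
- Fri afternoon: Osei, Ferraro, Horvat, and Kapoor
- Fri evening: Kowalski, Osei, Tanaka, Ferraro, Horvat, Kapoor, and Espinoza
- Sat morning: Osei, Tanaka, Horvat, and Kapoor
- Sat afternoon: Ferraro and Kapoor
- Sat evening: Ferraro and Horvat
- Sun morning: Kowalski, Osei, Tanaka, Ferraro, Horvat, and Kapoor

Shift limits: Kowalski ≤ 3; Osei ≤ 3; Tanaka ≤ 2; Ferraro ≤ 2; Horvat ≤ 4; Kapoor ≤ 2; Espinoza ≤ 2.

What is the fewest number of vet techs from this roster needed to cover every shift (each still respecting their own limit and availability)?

5

14 slots to fill and no one can take more than 4, so at least ⌈14/4⌉ = 4 vet techs are needed.
Any 4 vet techs together have capacity at most 4+3+3+2 = 12 < 14 slots, so 4 can never suffice.
Kowalski, Osei, Tanaka, Ferraro, and Horvat alone can cover everything: Thu morning→Kowalski, Thu afternoon→Osei+Tanaka, Thu evening→Kowalski+Horvat, Fri morning→Osei, Fri afternoon→Osei+Horvat, Fri evening→Kowalski, Sat morning→Tanaka, Sat afternoon→Ferraro, Sat evening→Ferraro+Horvat, Sun morning→Horvat.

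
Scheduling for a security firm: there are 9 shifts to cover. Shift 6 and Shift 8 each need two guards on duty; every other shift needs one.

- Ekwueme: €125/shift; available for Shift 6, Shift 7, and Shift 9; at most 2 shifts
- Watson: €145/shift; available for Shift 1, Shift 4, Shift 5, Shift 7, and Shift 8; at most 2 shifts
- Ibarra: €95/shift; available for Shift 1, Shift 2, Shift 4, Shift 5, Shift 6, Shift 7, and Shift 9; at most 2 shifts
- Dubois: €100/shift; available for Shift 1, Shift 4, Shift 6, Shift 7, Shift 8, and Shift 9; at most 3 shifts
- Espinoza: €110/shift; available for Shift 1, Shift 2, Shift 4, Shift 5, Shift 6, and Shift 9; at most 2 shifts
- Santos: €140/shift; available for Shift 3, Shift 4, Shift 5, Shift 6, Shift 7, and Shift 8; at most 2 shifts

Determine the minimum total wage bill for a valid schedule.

Shift 3 can only be covered by Santos, so that assignment is forced.
Picking the cheapest available guard for each shift independently would cost €1145, but that ignores the shift limits.
An optimal schedule: Shift 1→Ibarra, Shift 2→Ibarra, Shift 3→Santos, Shift 4→Dubois, Shift 5→Espinoza, Shift 6→Espinoza+Ekwueme, Shift 7→Ekwueme, Shift 8→Dubois+Santos, Shift 9→Dubois.
Total: 95 + 95 + 140 + 100 + 110 + 110 + 125 + 125 + 100 + 140 + 100 = €1240.

€1240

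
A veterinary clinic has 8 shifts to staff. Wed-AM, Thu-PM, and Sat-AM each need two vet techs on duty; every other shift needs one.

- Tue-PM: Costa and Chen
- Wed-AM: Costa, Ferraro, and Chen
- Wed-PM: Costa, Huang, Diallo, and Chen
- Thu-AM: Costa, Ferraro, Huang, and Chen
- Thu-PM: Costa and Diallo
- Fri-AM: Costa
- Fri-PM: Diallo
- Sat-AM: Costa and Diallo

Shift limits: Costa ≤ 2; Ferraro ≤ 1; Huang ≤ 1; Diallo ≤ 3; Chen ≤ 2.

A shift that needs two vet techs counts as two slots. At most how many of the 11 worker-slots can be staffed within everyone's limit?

9

Total capacity across all vet techs is 2+1+1+3+2 = 9, and 11 slots are needed, so at most 9 can be filled.
An assignment achieving 9: Tue-PM→Costa, Wed-AM→Ferraro+Chen, Wed-PM→Huang, Thu-AM→Chen, Thu-PM→Diallo, Fri-AM→Costa, Fri-PM→Diallo, Sat-AM→Diallo.
Loads: Costa 2/2, Ferraro 1/1, Huang 1/1, Diallo 3/3, Chen 2/2.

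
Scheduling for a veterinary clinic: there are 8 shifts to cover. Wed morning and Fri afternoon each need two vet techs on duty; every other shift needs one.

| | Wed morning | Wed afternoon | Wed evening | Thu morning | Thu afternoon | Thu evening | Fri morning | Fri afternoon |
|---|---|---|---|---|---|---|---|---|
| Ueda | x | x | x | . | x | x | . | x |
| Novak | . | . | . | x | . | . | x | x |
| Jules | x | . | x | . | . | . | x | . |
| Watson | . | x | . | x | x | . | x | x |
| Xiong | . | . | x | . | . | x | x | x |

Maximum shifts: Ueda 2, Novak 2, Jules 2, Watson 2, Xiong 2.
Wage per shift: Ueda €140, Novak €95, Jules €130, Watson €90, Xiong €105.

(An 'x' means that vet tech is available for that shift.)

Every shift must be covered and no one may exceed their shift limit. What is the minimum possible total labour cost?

Wed morning can only be covered by Ueda and Jules, so that assignment is forced.
Picking the cheapest available vet tech for each shift independently would cost €1025, but that ignores the shift limits.
An optimal schedule: Wed morning→Ueda+Jules, Wed afternoon→Ueda, Wed evening→Jules, Thu morning→Novak, Thu afternoon→Watson, Thu evening→Xiong, Fri morning→Novak, Fri afternoon→Watson+Xiong.
Total: 140 + 130 + 140 + 130 + 95 + 90 + 105 + 95 + 90 + 105 = €1120.

€1120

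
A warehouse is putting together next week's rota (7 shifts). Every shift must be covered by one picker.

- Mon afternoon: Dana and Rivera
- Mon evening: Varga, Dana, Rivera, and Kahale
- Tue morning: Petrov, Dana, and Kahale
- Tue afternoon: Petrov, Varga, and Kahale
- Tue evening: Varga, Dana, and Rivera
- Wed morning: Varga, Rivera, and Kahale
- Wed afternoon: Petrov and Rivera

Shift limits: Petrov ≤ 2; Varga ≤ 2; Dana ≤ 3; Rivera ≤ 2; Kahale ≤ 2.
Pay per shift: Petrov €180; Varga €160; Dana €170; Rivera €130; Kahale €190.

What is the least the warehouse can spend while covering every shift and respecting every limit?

Picking the cheapest available picker for each shift independently would cost €980, but that ignores the shift limits.
An optimal schedule: Mon afternoon→Rivera, Mon evening→Dana, Tue morning→Dana, Tue afternoon→Varga, Tue evening→Dana, Wed morning→Varga, Wed afternoon→Rivera.
Total: 130 + 170 + 170 + 160 + 170 + 160 + 130 = €1090.

€1090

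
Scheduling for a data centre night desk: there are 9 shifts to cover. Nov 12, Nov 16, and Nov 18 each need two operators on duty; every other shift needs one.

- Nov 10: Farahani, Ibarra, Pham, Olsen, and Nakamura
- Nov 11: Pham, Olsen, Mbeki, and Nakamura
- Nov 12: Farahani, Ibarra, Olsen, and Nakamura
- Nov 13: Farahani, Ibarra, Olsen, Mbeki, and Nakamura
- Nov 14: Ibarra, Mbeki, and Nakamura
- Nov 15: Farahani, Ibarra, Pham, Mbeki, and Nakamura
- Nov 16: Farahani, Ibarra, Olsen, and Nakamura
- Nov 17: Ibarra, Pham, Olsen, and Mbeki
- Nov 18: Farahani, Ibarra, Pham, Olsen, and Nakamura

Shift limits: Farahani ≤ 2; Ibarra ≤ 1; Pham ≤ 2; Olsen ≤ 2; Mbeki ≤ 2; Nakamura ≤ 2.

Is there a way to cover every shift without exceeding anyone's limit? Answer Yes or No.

Total capacity is 2+1+2+2+2+2 = 11 but 12 worker-slots are needed — infeasible.

No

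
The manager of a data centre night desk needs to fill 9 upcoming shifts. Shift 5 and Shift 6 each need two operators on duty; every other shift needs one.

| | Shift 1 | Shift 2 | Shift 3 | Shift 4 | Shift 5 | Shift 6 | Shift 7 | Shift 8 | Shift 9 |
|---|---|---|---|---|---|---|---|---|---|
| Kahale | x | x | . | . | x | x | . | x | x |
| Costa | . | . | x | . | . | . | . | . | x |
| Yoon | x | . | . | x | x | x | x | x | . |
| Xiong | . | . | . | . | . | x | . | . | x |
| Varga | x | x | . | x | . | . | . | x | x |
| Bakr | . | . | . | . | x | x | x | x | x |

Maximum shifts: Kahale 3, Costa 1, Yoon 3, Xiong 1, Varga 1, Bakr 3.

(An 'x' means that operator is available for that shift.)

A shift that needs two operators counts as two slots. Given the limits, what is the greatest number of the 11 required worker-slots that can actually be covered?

Total capacity across all operators is 3+1+3+1+1+3 = 12, and 11 slots are needed, so at most 11 can be filled.
An assignment achieving 11: Shift 1→Kahale, Shift 2→Kahale, Shift 3→Costa, Shift 4→Yoon, Shift 5→Kahale+Yoon, Shift 6→Xiong+Bakr, Shift 7→Yoon, Shift 8→Varga, Shift 9→Bakr.
Loads: Kahale 3/3, Costa 1/1, Yoon 3/3, Xiong 1/1, Varga 1/1, Bakr 2/3.

11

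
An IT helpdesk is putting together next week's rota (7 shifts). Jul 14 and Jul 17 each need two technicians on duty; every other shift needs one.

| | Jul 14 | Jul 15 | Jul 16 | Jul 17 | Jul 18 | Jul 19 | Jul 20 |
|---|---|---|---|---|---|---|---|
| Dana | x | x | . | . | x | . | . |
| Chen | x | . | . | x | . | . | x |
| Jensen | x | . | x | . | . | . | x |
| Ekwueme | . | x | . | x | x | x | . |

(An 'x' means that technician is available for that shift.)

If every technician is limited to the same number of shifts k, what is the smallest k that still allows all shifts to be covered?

With 4 technicians and 9 worker-slots to fill, someone must work at least ⌈9/4⌉ = 3 shifts, so k ≥ 3.
k = 3 works: Jul 14→Dana+Chen, Jul 15→Dana, Jul 16→Jensen, Jul 17→Chen+Ekwueme, Jul 18→Dana, Jul 19→Ekwueme, Jul 20→Chen.
Loads: Dana 3, Chen 3, Jensen 1, Ekwueme 2 — all ≤ 3.

3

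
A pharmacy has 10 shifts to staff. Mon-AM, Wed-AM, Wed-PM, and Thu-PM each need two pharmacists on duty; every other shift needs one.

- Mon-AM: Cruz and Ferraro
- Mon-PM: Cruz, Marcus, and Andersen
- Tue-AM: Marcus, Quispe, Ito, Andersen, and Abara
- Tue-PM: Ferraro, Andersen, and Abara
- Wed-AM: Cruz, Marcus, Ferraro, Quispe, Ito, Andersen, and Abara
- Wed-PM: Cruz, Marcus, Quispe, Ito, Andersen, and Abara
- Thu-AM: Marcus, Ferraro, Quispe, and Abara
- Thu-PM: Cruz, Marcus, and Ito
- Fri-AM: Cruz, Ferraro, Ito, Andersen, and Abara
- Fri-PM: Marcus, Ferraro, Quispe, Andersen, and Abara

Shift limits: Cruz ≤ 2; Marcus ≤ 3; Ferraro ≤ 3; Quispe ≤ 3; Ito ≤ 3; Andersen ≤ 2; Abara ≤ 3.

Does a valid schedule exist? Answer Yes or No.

Yes

Mon-AM can only be covered by Cruz and Ferraro, so that assignment is forced.
One valid schedule: Mon-AM→Cruz+Ferraro, Mon-PM→Cruz, Tue-AM→Marcus, Tue-PM→Ferraro, Wed-AM→Quispe+Ito, Wed-PM→Quispe+Ito, Thu-AM→Marcus, Thu-PM→Marcus+Ito, Fri-AM→Ferraro, Fri-PM→Quispe.
Loads: Cruz 2/2, Marcus 3/3, Ferraro 3/3, Quispe 3/3, Ito 3/3, Andersen 0/2, Abara 0/3 — all within limits.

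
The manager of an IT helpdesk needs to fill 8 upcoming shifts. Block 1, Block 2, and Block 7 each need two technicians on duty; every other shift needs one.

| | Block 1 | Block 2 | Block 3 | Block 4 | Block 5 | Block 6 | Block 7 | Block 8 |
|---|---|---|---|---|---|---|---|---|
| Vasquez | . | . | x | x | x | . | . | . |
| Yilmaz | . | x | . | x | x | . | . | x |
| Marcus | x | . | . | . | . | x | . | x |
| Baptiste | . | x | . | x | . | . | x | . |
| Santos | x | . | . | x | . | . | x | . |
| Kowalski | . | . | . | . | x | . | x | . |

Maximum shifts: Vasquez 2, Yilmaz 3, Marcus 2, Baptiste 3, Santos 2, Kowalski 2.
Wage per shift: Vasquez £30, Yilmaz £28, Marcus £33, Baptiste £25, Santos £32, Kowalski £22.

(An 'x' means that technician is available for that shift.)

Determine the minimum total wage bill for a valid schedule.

Block 1 can only be covered by Marcus and Santos, so that assignment is forced.
Block 2 can only be covered by Yilmaz and Baptiste, so that assignment is forced.
Block 3 can only be covered by Vasquez, so that assignment is forced.
Picking the cheapest available technician for each shift independently would cost £303, and that bound is achievable.
An optimal schedule: Block 1→Santos+Marcus, Block 2→Baptiste+Yilmaz, Block 3→Vasquez, Block 4→Baptiste, Block 5→Kowalski, Block 6→Marcus, Block 7→Kowalski+Baptiste, Block 8→Yilmaz.
Total: 32 + 33 + 25 + 28 + 30 + 25 + 22 + 33 + 22 + 25 + 28 = £303.

£303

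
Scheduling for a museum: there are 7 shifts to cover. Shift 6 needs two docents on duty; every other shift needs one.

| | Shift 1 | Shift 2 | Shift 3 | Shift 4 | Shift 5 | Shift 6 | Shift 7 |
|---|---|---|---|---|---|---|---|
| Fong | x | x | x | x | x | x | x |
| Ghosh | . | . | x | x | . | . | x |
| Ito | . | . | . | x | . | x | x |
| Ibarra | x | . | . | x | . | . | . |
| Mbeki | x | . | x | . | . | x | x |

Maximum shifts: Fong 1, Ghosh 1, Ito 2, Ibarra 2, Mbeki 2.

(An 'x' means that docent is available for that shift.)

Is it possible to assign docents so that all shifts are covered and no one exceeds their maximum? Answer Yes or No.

Total capacity is 8 and 8 slots are needed, so capacity alone doesn't rule it out.
Shifts {Shift 2, Shift 5} need 2 worker-slots in total, but the docents available for any of those shifts (Fong) can supply at most 1 among them. So no valid schedule exists.

No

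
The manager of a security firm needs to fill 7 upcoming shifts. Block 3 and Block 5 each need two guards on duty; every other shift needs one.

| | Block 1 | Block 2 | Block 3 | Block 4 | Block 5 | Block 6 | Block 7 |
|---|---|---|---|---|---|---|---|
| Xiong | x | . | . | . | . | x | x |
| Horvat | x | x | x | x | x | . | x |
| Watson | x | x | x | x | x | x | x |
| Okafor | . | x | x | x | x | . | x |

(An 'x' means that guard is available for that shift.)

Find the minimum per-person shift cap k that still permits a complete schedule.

With 4 guards and 9 worker-slots to fill, someone must work at least ⌈9/4⌉ = 3 shifts, so k ≥ 3.
k = 3 works: Block 1→Xiong, Block 2→Horvat, Block 3→Horvat+Watson, Block 4→Horvat, Block 5→Watson+Okafor, Block 6→Xiong, Block 7→Xiong.
Loads: Xiong 3, Horvat 3, Watson 2, Okafor 1 — all ≤ 3.

3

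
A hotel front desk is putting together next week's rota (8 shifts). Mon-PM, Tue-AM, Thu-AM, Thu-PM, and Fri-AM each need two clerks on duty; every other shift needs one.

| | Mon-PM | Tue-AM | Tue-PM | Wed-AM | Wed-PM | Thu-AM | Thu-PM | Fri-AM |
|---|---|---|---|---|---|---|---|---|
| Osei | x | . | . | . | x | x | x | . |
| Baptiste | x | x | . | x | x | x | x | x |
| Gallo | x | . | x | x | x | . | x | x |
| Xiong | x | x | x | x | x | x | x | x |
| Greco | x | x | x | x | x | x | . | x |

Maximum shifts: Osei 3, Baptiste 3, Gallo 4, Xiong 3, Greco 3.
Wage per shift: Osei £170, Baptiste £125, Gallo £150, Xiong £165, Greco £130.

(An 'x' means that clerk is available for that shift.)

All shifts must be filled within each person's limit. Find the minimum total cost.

£1860

Picking the cheapest available clerk for each shift independently would cost £1675, but that ignores the shift limits.
An optimal schedule: Mon-PM→Gallo+Xiong, Tue-AM→Baptiste+Greco, Tue-PM→Greco, Wed-AM→Baptiste, Wed-PM→Gallo, Thu-AM→Baptiste+Greco, Thu-PM→Gallo+Xiong, Fri-AM→Gallo+Xiong.
Total: 150 + 165 + 125 + 130 + 130 + 125 + 150 + 125 + 130 + 150 + 165 + 150 + 165 = £1860.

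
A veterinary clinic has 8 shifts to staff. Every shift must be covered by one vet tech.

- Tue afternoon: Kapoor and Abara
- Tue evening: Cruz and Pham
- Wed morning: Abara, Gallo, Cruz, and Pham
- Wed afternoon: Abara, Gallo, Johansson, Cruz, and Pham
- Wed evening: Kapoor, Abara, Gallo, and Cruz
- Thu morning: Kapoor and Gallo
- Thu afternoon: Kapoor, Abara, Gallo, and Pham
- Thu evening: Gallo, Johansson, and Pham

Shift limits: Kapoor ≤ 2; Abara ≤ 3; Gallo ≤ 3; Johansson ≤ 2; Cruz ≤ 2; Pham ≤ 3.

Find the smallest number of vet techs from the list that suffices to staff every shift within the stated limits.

8 slots to fill and no one can take more than 3, so at least ⌈8/3⌉ = 3 vet techs are needed.
Kapoor, Abara, and Pham alone can cover everything: Tue afternoon→Kapoor, Tue evening→Pham, Wed morning→Abara, Wed afternoon→Abara, Wed evening→Abara, Thu morning→Kapoor, Thu afternoon→Pham, Thu evening→Pham.

3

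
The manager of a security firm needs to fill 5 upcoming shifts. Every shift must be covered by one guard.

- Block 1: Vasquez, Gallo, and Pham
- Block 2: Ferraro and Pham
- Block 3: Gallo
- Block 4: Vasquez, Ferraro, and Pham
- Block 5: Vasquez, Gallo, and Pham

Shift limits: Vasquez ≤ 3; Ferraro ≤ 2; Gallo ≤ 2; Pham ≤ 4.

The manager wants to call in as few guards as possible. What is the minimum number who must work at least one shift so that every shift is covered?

2

5 slots to fill and no one can take more than 4, so at least ⌈5/4⌉ = 2 guards are needed.
Gallo and Pham alone can cover everything: Block 1→Gallo, Block 2→Pham, Block 3→Gallo, Block 4→Pham, Block 5→Pham.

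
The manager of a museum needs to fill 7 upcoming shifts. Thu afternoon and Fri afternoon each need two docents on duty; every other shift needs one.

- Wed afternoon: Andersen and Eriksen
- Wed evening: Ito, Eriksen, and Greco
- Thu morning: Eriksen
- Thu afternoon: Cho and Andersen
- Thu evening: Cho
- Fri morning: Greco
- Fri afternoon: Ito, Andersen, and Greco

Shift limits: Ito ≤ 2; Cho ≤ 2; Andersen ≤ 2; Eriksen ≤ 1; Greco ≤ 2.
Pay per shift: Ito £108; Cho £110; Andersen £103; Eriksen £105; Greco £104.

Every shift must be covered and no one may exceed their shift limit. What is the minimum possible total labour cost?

£955

Thu morning can only be covered by Eriksen, so that assignment is forced.
Thu afternoon can only be covered by Cho and Andersen, so that assignment is forced.
Thu evening can only be covered by Cho, so that assignment is forced.
Picking the cheapest available docent for each shift independently would cost £946, but that ignores the shift limits.
An optimal schedule: Wed afternoon→Andersen, Wed evening→Ito, Thu morning→Eriksen, Thu afternoon→Cho+Andersen, Thu evening→Cho, Fri morning→Greco, Fri afternoon→Ito+Greco.
Total: 103 + 108 + 105 + 110 + 103 + 110 + 104 + 108 + 104 = £955.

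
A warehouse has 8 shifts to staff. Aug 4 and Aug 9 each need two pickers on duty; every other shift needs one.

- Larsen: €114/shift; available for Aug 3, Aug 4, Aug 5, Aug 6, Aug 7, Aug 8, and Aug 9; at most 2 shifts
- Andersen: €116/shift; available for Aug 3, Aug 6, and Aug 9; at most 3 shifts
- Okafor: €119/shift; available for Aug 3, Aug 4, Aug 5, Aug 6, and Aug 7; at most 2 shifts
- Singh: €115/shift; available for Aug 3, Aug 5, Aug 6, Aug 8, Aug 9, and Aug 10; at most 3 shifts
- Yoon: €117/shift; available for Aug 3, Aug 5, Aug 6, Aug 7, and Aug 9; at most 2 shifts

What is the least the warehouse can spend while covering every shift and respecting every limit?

€1157

Aug 4 can only be covered by Larsen and Okafor, so that assignment is forced.
Aug 10 can only be covered by Singh, so that assignment is forced.
Picking the cheapest available picker for each shift independently would cost €1147, but that ignores the shift limits.
An optimal schedule: Aug 3→Andersen, Aug 4→Larsen+Okafor, Aug 5→Singh, Aug 6→Andersen, Aug 7→Yoon, Aug 8→Larsen, Aug 9→Singh+Andersen, Aug 10→Singh.
Total: 116 + 114 + 119 + 115 + 116 + 117 + 114 + 115 + 116 + 115 = €1157.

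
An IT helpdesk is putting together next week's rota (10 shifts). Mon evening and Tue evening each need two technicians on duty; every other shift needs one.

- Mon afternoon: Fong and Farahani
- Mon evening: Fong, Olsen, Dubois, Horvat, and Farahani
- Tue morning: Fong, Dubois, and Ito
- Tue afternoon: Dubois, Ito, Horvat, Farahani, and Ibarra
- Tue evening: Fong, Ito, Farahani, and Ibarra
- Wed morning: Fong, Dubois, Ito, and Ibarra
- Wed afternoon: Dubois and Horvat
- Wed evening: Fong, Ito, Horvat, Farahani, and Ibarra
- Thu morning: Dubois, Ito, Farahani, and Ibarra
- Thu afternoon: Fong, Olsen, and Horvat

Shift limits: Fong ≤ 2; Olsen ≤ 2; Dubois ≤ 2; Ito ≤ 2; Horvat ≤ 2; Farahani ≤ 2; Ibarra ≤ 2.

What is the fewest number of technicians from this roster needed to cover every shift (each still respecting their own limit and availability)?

6

12 slots to fill and no one can take more than 2, so at least ⌈12/2⌉ = 6 technicians are needed.
Fong, Olsen, Dubois, Ito, Horvat, and Farahani alone can cover everything: Mon afternoon→Fong, Mon evening→Olsen+Farahani, Tue morning→Fong, Tue afternoon→Horvat, Tue evening→Ito+Farahani, Wed morning→Dubois, Wed afternoon→Dubois, Wed evening→Horvat, Thu morning→Ito, Thu afternoon→Olsen.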